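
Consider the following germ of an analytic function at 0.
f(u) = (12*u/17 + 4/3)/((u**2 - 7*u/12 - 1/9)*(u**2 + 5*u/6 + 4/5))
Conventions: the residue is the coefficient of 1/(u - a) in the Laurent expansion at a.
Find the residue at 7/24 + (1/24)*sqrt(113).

The residue is -171540/374561 + (6088140/42325393)*sqrt(113).

The factor u**2 - 7*u/12 - 1/9 splits as (u - a)(u - a') with a = 7/24 + (1/24)*sqrt(113), a' = 7/24 - (1/24)*sqrt(113). At the order-1 pole a set g(u) = (u - a)*f(u) = [(12*u/17 + 4/3)/(u**2 + 5*u/6 + 4/5)] / (u - a').
Simple pole: residue = g(a) at a = 7/24 + (1/24)*sqrt(113), which is -171540/374561 + (6088140/42325393)*sqrt(113).


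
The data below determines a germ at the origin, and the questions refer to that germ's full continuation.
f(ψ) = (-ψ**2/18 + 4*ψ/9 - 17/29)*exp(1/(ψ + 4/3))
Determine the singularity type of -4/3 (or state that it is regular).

The exponent 1/(ψ - (-4/3)) has a pole at -4/3, so exp(1/(ψ - (-4/3))) takes every nonzero value near it: an essential singularity (not a pole of any order).

The point is an essential singularity.


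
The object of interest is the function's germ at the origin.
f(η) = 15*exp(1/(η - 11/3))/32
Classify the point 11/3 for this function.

The exponent 1/(η - (11/3)) has a pole at 11/3, so exp(1/(η - (11/3))) takes every nonzero value near it: an essential singularity (not a pole of any order).

The point is an essential singularity.


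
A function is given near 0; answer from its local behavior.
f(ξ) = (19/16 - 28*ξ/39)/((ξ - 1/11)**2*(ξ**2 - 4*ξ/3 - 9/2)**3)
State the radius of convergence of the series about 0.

The radius of convergence is 1/11.

Denominator factor (ξ**2 - 4*ξ/3 - 9/2)^3: discriminant 178/9, real irrational roots 2/3 + (1/6)*sqrt(178) and 2/3 - (1/6)*sqrt(178); poles of order 3, moduli 2/3 + (1/6)*sqrt(178) and -2/3 + (1/6)*sqrt(178).
Denominator factor (ξ - 1/11)^2: pole of order 2 at 1/11, modulus 1/11.
The radius of convergence is the smallest modulus among the singular points: 1/11.


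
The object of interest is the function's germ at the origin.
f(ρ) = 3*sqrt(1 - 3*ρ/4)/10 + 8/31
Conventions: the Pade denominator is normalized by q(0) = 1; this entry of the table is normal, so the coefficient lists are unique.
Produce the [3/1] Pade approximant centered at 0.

The Pade approximant has numerator coefficients [173/310, -3711/9920, 81/2560, 81/40960]; denominator coefficients [1, -15/32].

Taylor coefficients needed (expand at 0): a_0 = 173/310, a_1 = -9/80, a_2 = -27/1280, a_3 = -81/10240, a_4 = -243/65536.
Write the denominator as Q(ρ) = 1 + q1*ρ. Requiring Q*f - P = O(ρ^5) with deg P <= 3 kills the coefficients of ρ^4..ρ^4 in Q*f:
  ρ^4: a_4 + q1*a_3 = 0, i.e. -243/65536 + (-81/10240)*q1 = 0.
Solving this linear system: q1 = -15/32.
The numerator is Q*f truncated at degree 3: P0 = a_0 = 173/310; P1 = a_1 + q1*a_0 = -3711/9920; P2 = a_2 + q1*a_1 = 81/2560; P3 = a_3 + q1*a_2 = 81/40960.


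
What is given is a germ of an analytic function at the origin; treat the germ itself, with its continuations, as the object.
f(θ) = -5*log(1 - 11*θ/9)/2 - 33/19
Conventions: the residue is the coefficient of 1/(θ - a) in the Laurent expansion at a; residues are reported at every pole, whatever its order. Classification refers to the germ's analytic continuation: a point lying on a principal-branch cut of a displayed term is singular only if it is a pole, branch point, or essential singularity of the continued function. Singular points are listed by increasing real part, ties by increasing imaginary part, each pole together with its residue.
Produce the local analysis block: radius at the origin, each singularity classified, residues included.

Branch term (-5/2)*log(1 - θ/(9/11)): its argument vanishes at θ = 9/11, a logarithmic branch point, modulus 9/11.
The radius of convergence is the smallest modulus among the singular points: 9/11.

Radius of convergence at 0: 9/11.
At 9/11: a logarithmic branch point.


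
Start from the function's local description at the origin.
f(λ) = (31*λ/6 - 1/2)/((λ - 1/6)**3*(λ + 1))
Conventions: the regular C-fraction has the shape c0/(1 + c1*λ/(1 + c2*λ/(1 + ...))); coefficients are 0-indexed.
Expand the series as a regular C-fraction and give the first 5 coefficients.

The regular C-fraction coefficients are [108, -20/3, 19/6, -1593/190, -11004/5605].

Taylor coefficients (expand at 0): a_0 = 108, a_1 = 720, a_2 = 2520, a_3 = -10296, a_4 = -300744.
c0 = a_0 = 108. Peel one level at a time: if S = 1 + c*λ/S' with S'(0) = 1, then c is the λ-coefficient of S and S' = c*λ/(S - 1).
S_1 = c0/f = 1 + (-20/3)*λ + (190/9)*λ^2 + ...; c1 = -20/3.
S_2 = c1*λ/(S_1 - 1) = 1 + (19/6)*λ + (531/20)*λ^2 + ...; c2 = 19/6.
S_3 = c2*λ/(S_2 - 1) = 1 + (-1593/190)*λ + (-148554/9025)*λ^2 + ...; c3 = -1593/190.
S_4 = c3*λ/(S_3 - 1) = 1 + (-11004/5605)*λ + ...; c4 = -11004/5605.


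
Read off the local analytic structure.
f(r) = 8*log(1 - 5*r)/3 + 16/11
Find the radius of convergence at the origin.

Branch term (8/3)*log(1 - r/(1/5)): its argument vanishes at r = 1/5, a logarithmic branch point, modulus 1/5.
The radius of convergence is the smallest modulus among the singular points: 1/5.

The radius of convergence is 1/5.


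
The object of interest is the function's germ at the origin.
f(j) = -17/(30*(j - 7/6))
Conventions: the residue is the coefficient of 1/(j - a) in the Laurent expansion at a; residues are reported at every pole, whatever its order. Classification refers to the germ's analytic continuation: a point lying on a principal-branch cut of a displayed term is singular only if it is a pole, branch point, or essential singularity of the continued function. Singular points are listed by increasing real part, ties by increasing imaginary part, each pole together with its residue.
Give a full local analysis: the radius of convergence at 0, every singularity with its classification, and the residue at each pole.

Denominator factor (j - 7/6): pole of order 1 at 7/6, modulus 7/6.
The radius of convergence is the smallest modulus among the singular points: 7/6.
At the order-1 pole 7/6 set g(j) = (j - (7/6))*f(j) = -17/30.
Simple pole: residue = g(a) at a = 7/6, which is -17/30.

Radius of convergence at 0: 7/6.
At 7/6: a pole of order 1; residue -17/30.


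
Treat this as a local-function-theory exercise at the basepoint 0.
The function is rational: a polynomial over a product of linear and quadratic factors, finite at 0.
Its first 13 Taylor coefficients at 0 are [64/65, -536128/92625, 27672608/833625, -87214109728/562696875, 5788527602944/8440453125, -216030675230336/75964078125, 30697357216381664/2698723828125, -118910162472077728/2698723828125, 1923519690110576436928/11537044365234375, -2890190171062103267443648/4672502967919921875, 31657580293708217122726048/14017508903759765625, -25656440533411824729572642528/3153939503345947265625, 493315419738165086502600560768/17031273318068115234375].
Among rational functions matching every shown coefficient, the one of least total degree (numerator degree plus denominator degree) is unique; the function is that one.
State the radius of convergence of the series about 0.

The radius of convergence is -2/9 + (1/18)*sqrt(97).

No rational of total degree below 11 reproduces all 13 coefficients; solving the [2/9] Pade equations on them gives f(β) = (7*β**2/10 - 2*β/19 - 25/13)/((β + 5)**3*(β**2 - 4*β/9 - 1/4)**3), whose expansion matches every shown term.
Denominator factor (β**2 - 4*β/9 - 1/4)^3: discriminant 97/81, real irrational roots 2/9 + (1/18)*sqrt(97) and 2/9 - (1/18)*sqrt(97); poles of order 3, moduli 2/9 + (1/18)*sqrt(97) and -2/9 + (1/18)*sqrt(97).
Denominator factor (β + 5)^3: pole of order 3 at -5, modulus 5.
The radius of convergence is the smallest modulus among the singular points: -2/9 + (1/18)*sqrt(97).


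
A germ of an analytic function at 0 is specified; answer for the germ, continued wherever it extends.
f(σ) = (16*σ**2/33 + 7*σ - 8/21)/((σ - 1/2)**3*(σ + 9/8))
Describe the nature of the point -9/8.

The denominator factor σ + 9/8 vanishes at -9/8 and appears to the power 1; the numerator there equals -14123/1848, nonzero, and no other factor vanishes.
Hence a pole whose order is the multiplicity, 1.

The point is a pole of order 1.


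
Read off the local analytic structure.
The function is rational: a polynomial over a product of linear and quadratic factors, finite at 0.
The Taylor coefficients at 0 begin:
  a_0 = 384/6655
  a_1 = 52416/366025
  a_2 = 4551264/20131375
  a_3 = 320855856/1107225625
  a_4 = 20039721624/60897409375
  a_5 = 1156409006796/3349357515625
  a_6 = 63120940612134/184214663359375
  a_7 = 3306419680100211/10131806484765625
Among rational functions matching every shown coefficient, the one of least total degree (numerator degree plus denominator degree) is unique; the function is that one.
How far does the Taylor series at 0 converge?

No rational of total degree below 4 reproduces all 8 coefficients; solving the [0/4] Pade equations on them gives f(ξ) = 1/(2*(ξ - 10/3)*(ξ - 11/8)**3), whose expansion matches every shown term.
Denominator factor (ξ - 10/3): pole of order 1 at 10/3, modulus 10/3.
Denominator factor (ξ - 11/8)^3: pole of order 3 at 11/8, modulus 11/8.
The radius of convergence is the smallest modulus among the singular points: 11/8.

The radius of convergence is 11/8.


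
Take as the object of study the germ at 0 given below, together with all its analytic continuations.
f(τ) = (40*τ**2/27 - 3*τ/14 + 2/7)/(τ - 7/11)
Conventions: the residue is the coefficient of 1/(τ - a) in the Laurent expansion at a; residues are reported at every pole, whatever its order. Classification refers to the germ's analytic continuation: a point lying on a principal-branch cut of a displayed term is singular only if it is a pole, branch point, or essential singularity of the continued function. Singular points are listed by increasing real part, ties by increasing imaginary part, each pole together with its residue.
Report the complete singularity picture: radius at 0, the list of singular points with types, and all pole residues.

Denominator factor (τ - 7/11): pole of order 1 at 7/11, modulus 7/11.
The radius of convergence is the smallest modulus among the singular points: 7/11.
At the order-1 pole 7/11 set g(τ) = (τ - (7/11))*f(τ) = 40*τ**2/27 - 3*τ/14 + 2/7.
Simple pole: residue = g(a) at a = 7/11, which is 34271/45738.

Radius of convergence at 0: 7/11.
At 7/11: a pole of order 1; residue 34271/45738.


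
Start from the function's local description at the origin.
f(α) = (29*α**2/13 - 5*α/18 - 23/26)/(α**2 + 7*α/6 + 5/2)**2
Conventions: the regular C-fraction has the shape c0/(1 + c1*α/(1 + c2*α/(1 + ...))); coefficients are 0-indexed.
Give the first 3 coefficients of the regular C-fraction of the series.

The regular C-fraction coefficients are [-46/325, 641/1035, -3583294/663435].

Taylor coefficients (expand at 0): a_0 = -46/325, a_1 = 1282/14625, a_2 = 91954/219375.
c0 = a_0 = -46/325. Peel one level at a time: if S = 1 + c*α/S' with S'(0) = 1, then c is the α-coefficient of S and S' = c*α/(S - 1).
S_1 = c0/f = 1 + (641/1035)*α + (3583294/1071225)*α^2 + ...; c1 = 641/1035.
S_2 = c1*α/(S_1 - 1) = 1 + (-3583294/663435)*α + ...; c2 = -3583294/663435.


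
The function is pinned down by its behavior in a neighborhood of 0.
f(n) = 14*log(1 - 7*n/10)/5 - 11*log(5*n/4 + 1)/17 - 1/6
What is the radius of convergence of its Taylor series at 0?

Branch term (-11/17)*log(1 - n/(-4/5)): its argument vanishes at n = -4/5, a logarithmic branch point, modulus 4/5.
Branch term (14/5)*log(1 - n/(10/7)): its argument vanishes at n = 10/7, a logarithmic branch point, modulus 10/7.
The radius of convergence is the smallest modulus among the singular points: 4/5.

The radius of convergence is 4/5.


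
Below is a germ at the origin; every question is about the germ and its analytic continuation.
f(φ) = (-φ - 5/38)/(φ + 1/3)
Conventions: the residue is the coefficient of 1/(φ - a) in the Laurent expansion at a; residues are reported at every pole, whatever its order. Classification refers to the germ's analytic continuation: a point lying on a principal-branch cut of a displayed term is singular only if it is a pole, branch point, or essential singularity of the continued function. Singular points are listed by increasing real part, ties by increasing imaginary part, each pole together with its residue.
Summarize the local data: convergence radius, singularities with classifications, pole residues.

Radius of convergence at 0: 1/3.
At -1/3: a pole of order 1; residue 23/114.

Denominator factor (φ + 1/3): pole of order 1 at -1/3, modulus 1/3.
The radius of convergence is the smallest modulus among the singular points: 1/3.
At the order-1 pole -1/3 set g(φ) = (φ - (-1/3))*f(φ) = -φ - 5/38.
Simple pole: residue = g(a) at a = -1/3, which is 23/114.


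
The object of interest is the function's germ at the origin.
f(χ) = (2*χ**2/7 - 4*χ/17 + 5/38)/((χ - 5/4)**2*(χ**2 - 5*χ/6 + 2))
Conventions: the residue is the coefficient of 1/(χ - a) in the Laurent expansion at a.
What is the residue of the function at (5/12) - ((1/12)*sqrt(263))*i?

The residue is (-1912632/33103301) + ((15254136/8706168163)*sqrt(263))*i.

The factor χ**2 - 5*χ/6 + 2 splits as (χ - a)(χ - a') with a = (5/12) - ((1/12)*sqrt(263))*i, a' = (5/12) + ((1/12)*sqrt(263))*i. At the order-1 pole a set g(χ) = (χ - a)*f(χ) = [(2*χ**2/7 - 4*χ/17 + 5/38)/(χ - 5/4)**2] / (χ - a').
Simple pole: residue = g(a) at a = (5/12) - ((1/12)*sqrt(263))*i, which is (-1912632/33103301) + ((15254136/8706168163)*sqrt(263))*i.


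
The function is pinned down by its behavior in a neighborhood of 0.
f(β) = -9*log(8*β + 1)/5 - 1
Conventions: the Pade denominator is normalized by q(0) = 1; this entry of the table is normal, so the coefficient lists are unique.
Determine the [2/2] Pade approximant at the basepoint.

Taylor coefficients needed (expand at 0): a_0 = -1, a_1 = -72/5, a_2 = 288/5, a_3 = -1536/5, a_4 = 9216/5.
Write the denominator as Q(β) = 1 + q1*β + q2*β^2. Requiring Q*f - P = O(β^5) with deg P <= 2 kills the coefficients of β^3..β^4 in Q*f:
  β^3: a_3 + q1*a_2 + q2*a_1 = 0, i.e. -1536/5 + (288/5)*q1 + (-72/5)*q2 = 0.
  β^4: a_4 + q1*a_3 + q2*a_2 = 0, i.e. 9216/5 + (-1536/5)*q1 + (288/5)*q2 = 0.
Solving this linear system: q1 = 8, q2 = 32/3.
The numerator is Q*f truncated at degree 2: P0 = a_0 = -1; P1 = a_1 + q1*a_0 = -112/5; P2 = a_2 + q1*a_1 + q2*a_0 = -1024/15.

The Pade approximant has numerator coefficients [-1, -112/5, -1024/15]; denominator coefficients [1, 8, 32/3].


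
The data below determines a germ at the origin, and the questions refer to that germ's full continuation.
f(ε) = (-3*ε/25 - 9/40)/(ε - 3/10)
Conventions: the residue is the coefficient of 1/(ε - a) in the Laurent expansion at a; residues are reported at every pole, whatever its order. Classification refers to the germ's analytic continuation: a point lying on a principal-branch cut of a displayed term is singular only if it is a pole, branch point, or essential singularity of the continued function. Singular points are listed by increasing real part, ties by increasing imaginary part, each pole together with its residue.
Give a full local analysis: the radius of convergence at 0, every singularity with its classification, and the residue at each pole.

Denominator factor (ε - 3/10): pole of order 1 at 3/10, modulus 3/10.
The radius of convergence is the smallest modulus among the singular points: 3/10.
At the order-1 pole 3/10 set g(ε) = (ε - (3/10))*f(ε) = -3*ε/25 - 9/40.
Simple pole: residue = g(a) at a = 3/10, which is -261/1000.

Radius of convergence at 0: 3/10.
At 3/10: a pole of order 1; residue -261/1000.


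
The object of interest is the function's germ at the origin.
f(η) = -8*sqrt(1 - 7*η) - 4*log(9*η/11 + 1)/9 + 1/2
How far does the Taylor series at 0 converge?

Branch term (-8)*sqrt(1 - η/(1/7)): its argument vanishes at η = 1/7, a square-root branch point, modulus 1/7.
Branch term (-4/9)*log(1 - η/(-11/9)): its argument vanishes at η = -11/9, a logarithmic branch point, modulus 11/9.
The radius of convergence is the smallest modulus among the singular points: 1/7.

The radius of convergence is 1/7.


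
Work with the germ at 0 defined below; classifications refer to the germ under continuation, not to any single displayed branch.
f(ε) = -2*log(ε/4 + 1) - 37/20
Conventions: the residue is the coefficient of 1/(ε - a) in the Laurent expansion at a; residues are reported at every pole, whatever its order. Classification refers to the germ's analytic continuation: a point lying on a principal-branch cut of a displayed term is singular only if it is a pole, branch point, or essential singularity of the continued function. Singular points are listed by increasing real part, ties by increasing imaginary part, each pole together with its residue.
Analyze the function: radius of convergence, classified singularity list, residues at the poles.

Branch term (-2)*log(1 - ε/(-4)): its argument vanishes at ε = -4, a logarithmic branch point, modulus 4.
The radius of convergence is the smallest modulus among the singular points: 4.

Radius of convergence at 0: 4.
At -4: a logarithmic branch point.


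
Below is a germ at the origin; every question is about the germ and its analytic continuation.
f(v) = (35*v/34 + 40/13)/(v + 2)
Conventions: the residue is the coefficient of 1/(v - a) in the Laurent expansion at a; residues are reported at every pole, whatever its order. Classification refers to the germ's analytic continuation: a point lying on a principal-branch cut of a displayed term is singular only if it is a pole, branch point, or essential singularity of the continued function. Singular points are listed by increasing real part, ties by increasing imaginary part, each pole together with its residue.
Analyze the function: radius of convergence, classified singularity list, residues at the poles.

Denominator factor (v + 2): pole of order 1 at -2, modulus 2.
The radius of convergence is the smallest modulus among the singular points: 2.
At the order-1 pole -2 set g(v) = (v - (-2))*f(v) = 35*v/34 + 40/13.
Simple pole: residue = g(a) at a = -2, which is 225/221.

Radius of convergence at 0: 2.
At -2: a pole of order 1; residue 225/221.


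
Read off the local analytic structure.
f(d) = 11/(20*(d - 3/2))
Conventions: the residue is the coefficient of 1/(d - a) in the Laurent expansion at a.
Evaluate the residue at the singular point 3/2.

The residue is 11/20.

At the order-1 pole 3/2 set g(d) = (d - (3/2))*f(d) = 11/20.
Simple pole: residue = g(a) at a = 3/2, which is 11/20.


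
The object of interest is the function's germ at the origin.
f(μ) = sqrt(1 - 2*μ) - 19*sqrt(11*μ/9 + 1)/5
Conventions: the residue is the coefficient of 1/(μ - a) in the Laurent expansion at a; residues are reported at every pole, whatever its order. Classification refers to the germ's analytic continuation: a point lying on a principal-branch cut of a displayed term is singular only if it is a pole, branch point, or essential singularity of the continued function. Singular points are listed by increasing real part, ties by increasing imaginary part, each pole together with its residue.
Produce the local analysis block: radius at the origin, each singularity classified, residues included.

Radius of convergence at 0: 1/2.
At -9/11: an algebraic (square-root) branch point.
At 1/2: an algebraic (square-root) branch point.

Branch term (1)*sqrt(1 - μ/(1/2)): its argument vanishes at μ = 1/2, a square-root branch point, modulus 1/2.
Branch term (-19/5)*sqrt(1 - μ/(-9/11)): its argument vanishes at μ = -9/11, a square-root branch point, modulus 9/11.
The radius of convergence is the smallest modulus among the singular points: 1/2.
List the singular points by increasing real part (a conjugate pair: the negative imaginary part first).


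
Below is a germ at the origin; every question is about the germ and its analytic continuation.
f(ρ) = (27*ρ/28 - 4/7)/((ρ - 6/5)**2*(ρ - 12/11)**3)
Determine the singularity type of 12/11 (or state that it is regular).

The denominator factor ρ - 12/11 vanishes at 12/11 and appears to the power 3; the numerator there equals 37/77, nonzero, and no other factor vanishes.
Hence a pole whose order is the multiplicity, 3.

The point is a pole of order 3.


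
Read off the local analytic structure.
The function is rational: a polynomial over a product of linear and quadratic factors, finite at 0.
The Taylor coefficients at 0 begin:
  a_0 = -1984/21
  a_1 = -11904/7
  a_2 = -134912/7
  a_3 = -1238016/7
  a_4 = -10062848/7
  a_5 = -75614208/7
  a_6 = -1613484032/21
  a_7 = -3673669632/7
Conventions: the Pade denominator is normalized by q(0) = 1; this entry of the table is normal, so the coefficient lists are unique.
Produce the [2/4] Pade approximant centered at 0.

Taylor coefficients needed (read off): a_0 = -1984/21, a_1 = -11904/7, a_2 = -134912/7, a_3 = -1238016/7, a_4 = -10062848/7, a_5 = -75614208/7, a_6 = -1613484032/21.
Write the denominator as Q(δ) = 1 + q1*δ + q2*δ^2 + q3*δ^3 + q4*δ^4. Requiring Q*f - P = O(δ^7) with deg P <= 2 kills the coefficients of δ^3..δ^6 in Q*f:
  δ^3: a_3 + q1*a_2 + q2*a_1 + q3*a_0 = 0, i.e. -1238016/7 + (-134912/7)*q1 + (-11904/7)*q2 + (-1984/21)*q3 = 0.
  δ^4: a_4 + q1*a_3 + q2*a_2 + q3*a_1 + q4*a_0 = 0, i.e. -10062848/7 + (-1238016/7)*q1 + (-134912/7)*q2 + (-11904/7)*q3 + (-1984/21)*q4 = 0.
  δ^5: a_5 + q1*a_4 + q2*a_3 + q3*a_2 + q4*a_1 = 0, i.e. -75614208/7 + (-10062848/7)*q1 + (-1238016/7)*q2 + (-134912/7)*q3 + (-11904/7)*q4 = 0.
  δ^6: a_6 + q1*a_5 + q2*a_4 + q3*a_3 + q4*a_2 = 0, i.e. -1613484032/21 + (-75614208/7)*q1 + (-10062848/7)*q2 + (-1238016/7)*q3 + (-134912/7)*q4 = 0.
Solving this linear system: q1 = -188/11, q2 = 17168/165, q3 = -14208/55, q4 = 2224/11.
The numerator is Q*f truncated at degree 2: P0 = a_0 = -1984/21; P1 = a_1 + q1*a_0 = -19840/231; P2 = a_2 + q1*a_1 + q2*a_0 = -134912/3465.

The Pade approximant has numerator coefficients [-1984/21, -19840/231, -134912/3465]; denominator coefficients [1, -188/11, 17168/165, -14208/55, 2224/11].


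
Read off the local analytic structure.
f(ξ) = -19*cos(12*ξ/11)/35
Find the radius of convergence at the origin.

The radius of convergence is infinite.

The factor cos(12*ξ/11) is entire and contributes no finite singular point.
The polynomial part has no poles.
No finite singular points: the Taylor series at 0 converges everywhere.


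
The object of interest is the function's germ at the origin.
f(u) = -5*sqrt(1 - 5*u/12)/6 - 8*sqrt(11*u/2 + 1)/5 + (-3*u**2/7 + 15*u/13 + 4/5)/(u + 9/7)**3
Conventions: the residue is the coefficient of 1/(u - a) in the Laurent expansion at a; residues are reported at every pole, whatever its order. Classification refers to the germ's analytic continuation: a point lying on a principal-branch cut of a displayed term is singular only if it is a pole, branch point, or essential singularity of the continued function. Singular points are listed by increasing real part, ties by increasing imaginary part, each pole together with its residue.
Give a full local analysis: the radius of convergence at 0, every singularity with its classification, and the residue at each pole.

Radius of convergence at 0: 2/11.
At -9/7: a pole of order 3; residue -3/7.
At -2/11: an algebraic (square-root) branch point.
At 12/5: an algebraic (square-root) branch point.

Denominator factor (u + 9/7)^3: pole of order 3 at -9/7, modulus 9/7.
Branch term (-5/6)*sqrt(1 - u/(12/5)): its argument vanishes at u = 12/5, a square-root branch point, modulus 12/5.
Branch term (-8/5)*sqrt(1 - u/(-2/11)): its argument vanishes at u = -2/11, a square-root branch point, modulus 2/11.
The radius of convergence is the smallest modulus among the singular points: 2/11.
The branch terms are analytic at -9/7 and contribute nothing to the residue; only the rational part matters.
At the order-3 pole -9/7 set g(u) = (u - (-9/7))^3*(rational part) = -3*u**2/7 + 15*u/13 + 4/5.
Order-3 pole: residue = g''(a)/2; g''(-9/7) = -6/7, so the residue is -3/7.
List the singular points by increasing real part (a conjugate pair: the negative imaginary part first).


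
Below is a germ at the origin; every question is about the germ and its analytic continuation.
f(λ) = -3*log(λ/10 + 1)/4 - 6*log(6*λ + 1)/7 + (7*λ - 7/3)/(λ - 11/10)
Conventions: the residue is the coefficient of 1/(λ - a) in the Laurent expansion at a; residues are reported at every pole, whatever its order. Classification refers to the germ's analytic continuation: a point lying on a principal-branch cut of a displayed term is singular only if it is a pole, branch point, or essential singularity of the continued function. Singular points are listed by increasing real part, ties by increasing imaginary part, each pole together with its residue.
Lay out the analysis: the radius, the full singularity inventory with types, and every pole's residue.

Denominator factor (λ - 11/10): pole of order 1 at 11/10, modulus 11/10.
Branch term (-6/7)*log(1 - λ/(-1/6)): its argument vanishes at λ = -1/6, a logarithmic branch point, modulus 1/6.
Branch term (-3/4)*log(1 - λ/(-10)): its argument vanishes at λ = -10, a logarithmic branch point, modulus 10.
The radius of convergence is the smallest modulus among the singular points: 1/6.
The branch terms are analytic at 11/10 and contribute nothing to the residue; only the rational part matters.
At the order-1 pole 11/10 set g(λ) = (λ - (11/10))*(rational part) = 7*λ - 7/3.
Simple pole: residue = g(a) at a = 11/10, which is 161/30.
List the singular points by increasing real part (a conjugate pair: the negative imaginary part first).

Radius of convergence at 0: 1/6.
At -10: a logarithmic branch point.
At -1/6: a logarithmic branch point.
At 11/10: a pole of order 1; residue 161/30.


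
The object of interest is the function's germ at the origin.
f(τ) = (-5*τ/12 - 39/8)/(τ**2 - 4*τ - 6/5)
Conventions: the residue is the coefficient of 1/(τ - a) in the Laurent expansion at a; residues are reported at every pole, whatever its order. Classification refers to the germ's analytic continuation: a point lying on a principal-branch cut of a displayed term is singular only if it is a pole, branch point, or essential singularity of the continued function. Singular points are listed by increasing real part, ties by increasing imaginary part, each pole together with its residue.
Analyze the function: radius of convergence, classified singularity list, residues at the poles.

Radius of convergence at 0: -2 + (1/5)*sqrt(130).
At 2 - (1/5)*sqrt(130): a pole of order 1; residue -5/24 + (137/1248)*sqrt(130).
At 2 + (1/5)*sqrt(130): a pole of order 1; residue -5/24 - (137/1248)*sqrt(130).

Denominator factor (τ**2 - 4*τ - 6/5): discriminant 104/5, real irrational roots 2 + (1/5)*sqrt(130) and 2 - (1/5)*sqrt(130); poles of order 1, moduli 2 + (1/5)*sqrt(130) and -2 + (1/5)*sqrt(130).
The radius of convergence is the smallest modulus among the singular points: -2 + (1/5)*sqrt(130).
The factor τ**2 - 4*τ - 6/5 splits as (τ - a)(τ - a') with a = 2 - (1/5)*sqrt(130), a' = 2 + (1/5)*sqrt(130). At the order-1 pole a set g(τ) = (τ - a)*f(τ) = [-5*τ/12 - 39/8] / (τ - a').
Simple pole: residue = g(a) at a = 2 - (1/5)*sqrt(130), which is -5/24 + (137/1248)*sqrt(130).
The factor τ**2 - 4*τ - 6/5 splits as (τ - a)(τ - a') with a = 2 + (1/5)*sqrt(130), a' = 2 - (1/5)*sqrt(130). At the order-1 pole a set g(τ) = (τ - a)*f(τ) = [-5*τ/12 - 39/8] / (τ - a').
Simple pole: residue = g(a) at a = 2 + (1/5)*sqrt(130), which is -5/24 - (137/1248)*sqrt(130).
List the singular points by increasing real part (a conjugate pair: the negative imaginary part first).


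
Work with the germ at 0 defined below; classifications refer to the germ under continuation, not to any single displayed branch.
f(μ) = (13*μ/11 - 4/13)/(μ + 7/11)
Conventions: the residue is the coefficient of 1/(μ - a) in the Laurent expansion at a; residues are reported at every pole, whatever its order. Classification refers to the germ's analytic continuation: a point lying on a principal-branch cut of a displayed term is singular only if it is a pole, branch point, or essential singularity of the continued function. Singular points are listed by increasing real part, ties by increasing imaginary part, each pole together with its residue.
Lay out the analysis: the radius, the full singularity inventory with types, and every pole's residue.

Denominator factor (μ + 7/11): pole of order 1 at -7/11, modulus 7/11.
The radius of convergence is the smallest modulus among the singular points: 7/11.
At the order-1 pole -7/11 set g(μ) = (μ - (-7/11))*f(μ) = 13*μ/11 - 4/13.
Simple pole: residue = g(a) at a = -7/11, which is -1667/1573.

Radius of convergence at 0: 7/11.
At -7/11: a pole of order 1; residue -1667/1573.


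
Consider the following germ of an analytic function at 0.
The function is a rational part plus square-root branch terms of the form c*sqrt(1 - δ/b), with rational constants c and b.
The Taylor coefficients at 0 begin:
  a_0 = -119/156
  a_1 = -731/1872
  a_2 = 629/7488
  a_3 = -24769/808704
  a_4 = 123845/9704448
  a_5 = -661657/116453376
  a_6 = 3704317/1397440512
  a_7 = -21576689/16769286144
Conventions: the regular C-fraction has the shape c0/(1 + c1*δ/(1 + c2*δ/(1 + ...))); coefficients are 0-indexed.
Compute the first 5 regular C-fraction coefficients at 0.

The regular C-fraction coefficients are [-119/156, -43/84, 1313/1806, 1729/39087, 104275/449046].

Taylor coefficients (read off): a_0 = -119/156, a_1 = -731/1872, a_2 = 629/7488, a_3 = -24769/808704, a_4 = 123845/9704448.
c0 = a_0 = -119/156. Peel one level at a time: if S = 1 + c*δ/S' with S'(0) = 1, then c is the δ-coefficient of S and S' = c*δ/(S - 1).
S_1 = c0/f = 1 + (-43/84)*δ + (1313/3528)*δ^2 + ...; c1 = -43/84.
S_2 = c1*δ/(S_1 - 1) = 1 + (1313/1806)*δ + (-3211/99846)*δ^2 + ...; c2 = 1313/1806.
S_3 = c2*δ/(S_2 - 1) = 1 + (1729/39087)*δ + (-16975/1652562)*δ^2 + ...; c3 = 1729/39087.
S_4 = c3*δ/(S_3 - 1) = 1 + (104275/449046)*δ + ...; c4 = 104275/449046.


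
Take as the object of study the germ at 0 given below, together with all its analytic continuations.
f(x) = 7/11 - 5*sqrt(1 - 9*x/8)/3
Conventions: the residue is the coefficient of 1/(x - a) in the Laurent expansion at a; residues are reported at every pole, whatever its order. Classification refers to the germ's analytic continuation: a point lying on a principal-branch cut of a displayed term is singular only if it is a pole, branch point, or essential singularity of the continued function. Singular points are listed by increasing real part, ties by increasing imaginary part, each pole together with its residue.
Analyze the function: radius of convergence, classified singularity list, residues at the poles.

Radius of convergence at 0: 8/9.
At 8/9: an algebraic (square-root) branch point.

Branch term (-5/3)*sqrt(1 - x/(8/9)): its argument vanishes at x = 8/9, a square-root branch point, modulus 8/9.
The radius of convergence is the smallest modulus among the singular points: 8/9.


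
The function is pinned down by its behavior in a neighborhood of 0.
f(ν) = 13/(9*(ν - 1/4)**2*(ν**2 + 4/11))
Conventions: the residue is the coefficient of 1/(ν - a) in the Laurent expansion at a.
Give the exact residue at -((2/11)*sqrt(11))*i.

The residue is (100672/50625) - ((30316/50625)*sqrt(11))*i.

The factor ν**2 + 4/11 splits as (ν - a)(ν - a') with a = -((2/11)*sqrt(11))*i, a' = ((2/11)*sqrt(11))*i. At the order-1 pole a set g(ν) = (ν - a)*f(ν) = [13/(9*(ν - 1/4)**2)] / (ν - a').
Simple pole: residue = g(a) at a = -((2/11)*sqrt(11))*i, which is (100672/50625) - ((30316/50625)*sqrt(11))*i.


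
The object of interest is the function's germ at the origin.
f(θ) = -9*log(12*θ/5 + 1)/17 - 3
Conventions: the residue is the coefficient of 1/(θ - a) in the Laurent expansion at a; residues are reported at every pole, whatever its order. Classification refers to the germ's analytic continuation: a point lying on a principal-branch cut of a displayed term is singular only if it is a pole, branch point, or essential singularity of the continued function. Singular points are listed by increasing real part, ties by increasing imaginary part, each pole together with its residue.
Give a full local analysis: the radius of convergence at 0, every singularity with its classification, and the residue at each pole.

Branch term (-9/17)*log(1 - θ/(-5/12)): its argument vanishes at θ = -5/12, a logarithmic branch point, modulus 5/12.
The radius of convergence is the smallest modulus among the singular points: 5/12.

Radius of convergence at 0: 5/12.
At -5/12: a logarithmic branch point.


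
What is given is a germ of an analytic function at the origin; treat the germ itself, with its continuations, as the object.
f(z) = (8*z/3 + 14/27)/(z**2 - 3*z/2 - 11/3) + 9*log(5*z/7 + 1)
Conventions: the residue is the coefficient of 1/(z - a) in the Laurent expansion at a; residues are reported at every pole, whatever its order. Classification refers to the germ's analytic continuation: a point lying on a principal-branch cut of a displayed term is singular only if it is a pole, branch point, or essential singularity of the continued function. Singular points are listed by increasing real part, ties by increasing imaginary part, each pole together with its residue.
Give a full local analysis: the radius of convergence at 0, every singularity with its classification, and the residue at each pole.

Radius of convergence at 0: -3/4 + (1/12)*sqrt(609).
At -7/5: a logarithmic branch point.
At 3/4 - (1/12)*sqrt(609): a pole of order 1; residue 4/3 - (136/5481)*sqrt(609).
At 3/4 + (1/12)*sqrt(609): a pole of order 1; residue 4/3 + (136/5481)*sqrt(609).

Denominator factor (z**2 - 3*z/2 - 11/3): discriminant 203/12, real irrational roots 3/4 + (1/12)*sqrt(609) and 3/4 - (1/12)*sqrt(609); poles of order 1, moduli 3/4 + (1/12)*sqrt(609) and -3/4 + (1/12)*sqrt(609).
Branch term (9)*log(1 - z/(-7/5)): its argument vanishes at z = -7/5, a logarithmic branch point, modulus 7/5.
The radius of convergence is the smallest modulus among the singular points: -3/4 + (1/12)*sqrt(609).
The branch term is analytic at 3/4 - (1/12)*sqrt(609) and contributes nothing to the residue; only the rational part matters.
The factor z**2 - 3*z/2 - 11/3 splits as (z - a)(z - a') with a = 3/4 - (1/12)*sqrt(609), a' = 3/4 + (1/12)*sqrt(609). At the order-1 pole a set g(z) = (z - a)*(rational part) = [8*z/3 + 14/27] / (z - a').
Simple pole: residue = g(a) at a = 3/4 - (1/12)*sqrt(609), which is 4/3 - (136/5481)*sqrt(609).
The branch term is analytic at 3/4 + (1/12)*sqrt(609) and contributes nothing to the residue; only the rational part matters.
The factor z**2 - 3*z/2 - 11/3 splits as (z - a)(z - a') with a = 3/4 + (1/12)*sqrt(609), a' = 3/4 - (1/12)*sqrt(609). At the order-1 pole a set g(z) = (z - a)*(rational part) = [8*z/3 + 14/27] / (z - a').
Simple pole: residue = g(a) at a = 3/4 + (1/12)*sqrt(609), which is 4/3 + (136/5481)*sqrt(609).
List the singular points by increasing real part (a conjugate pair: the negative imaginary part first).


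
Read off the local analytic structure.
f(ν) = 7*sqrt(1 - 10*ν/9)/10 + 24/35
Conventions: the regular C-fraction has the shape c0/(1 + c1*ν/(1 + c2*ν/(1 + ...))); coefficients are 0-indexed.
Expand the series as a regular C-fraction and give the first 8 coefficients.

The regular C-fraction coefficients are [97/70, 245/873, -325/582, -97/702, -293/702, -325/1758, -1955/5274, -1465/7038].

Taylor coefficients (expand at 0): a_0 = 97/70, a_1 = -7/18, a_2 = -35/324, a_3 = -175/2916, a_4 = -4375/104976, a_5 = -30625/944784, a_6 = -153125/5668704, a_7 = -1203125/51018336.
c0 = a_0 = 97/70. Peel one level at a time: if S = 1 + c*ν/S' with S'(0) = 1, then c is the ν-coefficient of S and S' = c*ν/(S - 1).
S_1 = c0/f = 1 + (245/873)*ν + (79625/508086)*ν^2 + ...; c1 = 245/873.
S_2 = c1*ν/(S_1 - 1) = 1 + (-325/582)*ν + (-25/324)*ν^2 + ...; c2 = -325/582.
S_3 = c2*ν/(S_2 - 1) = 1 + (-97/702)*ν + (-28421/492804)*ν^2 + ...; c3 = -97/702.
S_4 = c3*ν/(S_3 - 1) = 1 + (-293/702)*ν + (-25/324)*ν^2 + ...; c4 = -293/702.
S_5 = c4*ν/(S_4 - 1) = 1 + (-325/1758)*ν + (-635375/9271692)*ν^2 + ...; c5 = -325/1758.
S_6 = c5*ν/(S_5 - 1) = 1 + (-1955/5274)*ν + (-25/324)*ν^2 + ...; c6 = -1955/5274.
S_7 = c6*ν/(S_6 - 1) = 1 + (-1465/7038)*ν + ...; c7 = -1465/7038.


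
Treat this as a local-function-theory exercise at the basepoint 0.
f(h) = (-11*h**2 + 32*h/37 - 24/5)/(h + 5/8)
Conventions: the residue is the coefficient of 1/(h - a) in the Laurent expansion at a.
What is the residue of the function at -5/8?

At the order-1 pole -5/8 set g(h) = (h - (-5/8))*f(h) = -11*h**2 + 32*h/37 - 24/5.
Simple pole: residue = g(a) at a = -5/8, which is -114107/11840.

The residue is -114107/11840.


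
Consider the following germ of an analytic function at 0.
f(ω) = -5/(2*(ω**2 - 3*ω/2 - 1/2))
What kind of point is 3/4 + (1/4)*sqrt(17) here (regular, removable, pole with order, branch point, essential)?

The denominator factor ω**2 - 3*ω/2 - 1/2 vanishes at 3/4 + (1/4)*sqrt(17) and appears to the power 1; the numerator there equals -5/2, nonzero, and no other factor vanishes.
Hence a pole whose order is the multiplicity, 1.

The point is a pole of order 1.


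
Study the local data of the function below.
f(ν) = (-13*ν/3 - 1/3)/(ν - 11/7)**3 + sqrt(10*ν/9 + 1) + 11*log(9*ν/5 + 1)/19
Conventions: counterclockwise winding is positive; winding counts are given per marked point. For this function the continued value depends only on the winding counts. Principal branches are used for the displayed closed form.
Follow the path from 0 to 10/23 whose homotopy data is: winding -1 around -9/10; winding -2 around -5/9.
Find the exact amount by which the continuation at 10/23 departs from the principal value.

Continued minus principal equals (-(2/69)*sqrt(7061)) - ((44/19)*pi)*i.

The rational part is single-valued and drops out of the difference; each branch term changes only by its own monodromy.
(1)*sqrt(1 - ν/(-9/10)): winding -1 is odd, the square root flips sign, contributing -2*(1)*sqrt(1 - (10/23)/(-9/10)) = -2*(1)*sqrt(307/207) = -(2/69)*sqrt(7061).
(11/19)*log(1 - ν/(-5/9)): each positive loop around -5/9 adds 2*pi*i to the log, so winding -2 contributes (11/19)*(-2)*2*pi*i = -(44/19)*pi*i.
Summing the contributions at ν = 10/23 gives (-(2/69)*sqrt(7061)) - ((44/19)*pi)*i.


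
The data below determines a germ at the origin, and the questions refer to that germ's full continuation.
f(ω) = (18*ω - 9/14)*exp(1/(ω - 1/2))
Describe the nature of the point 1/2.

The exponent 1/(ω - (1/2)) has a pole at 1/2, so exp(1/(ω - (1/2))) takes every nonzero value near it: an essential singularity (not a pole of any order).

The point is an essential singularity.


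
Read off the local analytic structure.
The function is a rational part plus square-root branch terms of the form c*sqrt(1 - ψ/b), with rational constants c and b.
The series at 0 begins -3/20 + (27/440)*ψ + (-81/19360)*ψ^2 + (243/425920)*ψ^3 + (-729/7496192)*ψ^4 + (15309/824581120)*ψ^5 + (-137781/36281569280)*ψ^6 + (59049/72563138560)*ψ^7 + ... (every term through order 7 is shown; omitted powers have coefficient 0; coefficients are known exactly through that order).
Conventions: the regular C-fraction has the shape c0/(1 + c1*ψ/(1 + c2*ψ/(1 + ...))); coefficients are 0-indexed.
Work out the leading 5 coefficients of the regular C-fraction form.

Taylor coefficients (read off): a_0 = -3/20, a_1 = 27/440, a_2 = -81/19360, a_3 = 243/425920, a_4 = -729/7496192.
c0 = a_0 = -3/20. Peel one level at a time: if S = 1 + c*ψ/S' with S'(0) = 1, then c is the ψ-coefficient of S and S' = c*ψ/(S - 1).
S_1 = c0/f = 1 + (9/22)*ψ + (135/968)*ψ^2 + ...; c1 = 9/22.
S_2 = c1*ψ/(S_1 - 1) = 1 + (-15/44)*ψ + (-9/1936)*ψ^2 + ...; c2 = -15/44.
S_3 = c2*ψ/(S_2 - 1) = 1 + (-3/220)*ψ + (9/4400)*ψ^2 + ...; c3 = -3/220.
S_4 = c3*ψ/(S_3 - 1) = 1 + (3/20)*ψ + ...; c4 = 3/20.

The regular C-fraction coefficients are [-3/20, 9/22, -15/44, -3/220, 3/20].


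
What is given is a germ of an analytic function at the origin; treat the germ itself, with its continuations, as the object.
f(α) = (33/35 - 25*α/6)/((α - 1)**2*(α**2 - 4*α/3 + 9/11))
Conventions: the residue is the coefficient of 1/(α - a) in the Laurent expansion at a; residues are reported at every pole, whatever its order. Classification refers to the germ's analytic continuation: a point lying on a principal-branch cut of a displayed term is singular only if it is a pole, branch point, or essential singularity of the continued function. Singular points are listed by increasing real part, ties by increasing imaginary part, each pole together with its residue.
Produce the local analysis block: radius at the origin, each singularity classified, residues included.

Radius of convergence at 0: (3/11)*sqrt(11).
At (2/3) - ((1/33)*sqrt(407))*i: a pole of order 1; residue (-4917/17920) + ((173811/663040)*sqrt(407))*i.
At (2/3) + ((1/33)*sqrt(407))*i: a pole of order 1; residue (-4917/17920) - ((173811/663040)*sqrt(407))*i.
At 1: a pole of order 2; residue 4917/8960.
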